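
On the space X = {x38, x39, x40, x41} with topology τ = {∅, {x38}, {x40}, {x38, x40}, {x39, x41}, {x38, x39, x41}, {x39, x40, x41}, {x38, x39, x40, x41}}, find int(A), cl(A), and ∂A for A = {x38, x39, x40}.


int(A) = {x38, x40}, cl(A) = {x38, x39, x40, x41}, ∂A = {x39, x41}.

Closed sets in (X, τ) are complements of opens:
  closed(X, τ) = {∅, {x38}, {x40}, {x38, x40}, {x39, x41}, {x38, x39, x41}, {x39, x40, x41}, {x38, x39, x40, x41}}.
int(A) = ⋃ {U ∈ τ : U ⊆ A}. Opens contained in A: ∅, {x38}, {x40}, {x38, x40}.
Taking the union of these: int(A) = {x38, x40}.
cl(A) = ⋂ {C closed : A ⊆ C}. Closed sets containing A: {x38, x39, x40, x41}.
Intersecting these: cl(A) = {x38, x39, x40, x41}.
∂A = cl(A) ∖ int(A) = {x38, x39, x40, x41} ∖ {x38, x40} = {x39, x41}.


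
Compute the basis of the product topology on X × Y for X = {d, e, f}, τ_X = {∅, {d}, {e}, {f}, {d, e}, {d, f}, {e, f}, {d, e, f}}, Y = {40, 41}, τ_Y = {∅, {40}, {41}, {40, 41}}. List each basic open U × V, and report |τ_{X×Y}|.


Basis B = {∅ × ∅, {d} × {40}, {d} × {41}, {e} × {40}, {e} × {41}, {f} × {40}, {f} × {41}, {d} × {40, 41}, {d, e} × {40}, {d, f} × {40}, {d, e} × {41}, {d, f} × {41}, {e} × {40, 41}, {e, f} × {40}, {e, f} × {41}, {f} × {40, 41}, {d, e, f} × {40}, {d, e, f} × {41}, {d, e} × {40, 41}, {d, f} × {40, 41}, {e, f} × {40, 41}, {d, e, f} × {40, 41}}; |τ_{X×Y}| = 64.

Enumerate products U × V with U ∈ τ_X, V ∈ τ_Y (deduplicated):
  ∅ × ∅ = {} (∅)
  {d} × {40} = {(d,40)}
  {d} × {41} = {(d,41)}
  {e} × {40} = {(e,40)}
  {e} × {41} = {(e,41)}
  {f} × {40} = {(f,40)}
  {f} × {41} = {(f,41)}
  {d} × {40, 41} = {(d,40), (d,41)}
  {d, e} × {40} = {(d,40), (e,40)}
  {d, f} × {40} = {(d,40), (f,40)}
  {d, e} × {41} = {(d,41), (e,41)}
  {d, f} × {41} = {(d,41), (f,41)}
  {e} × {40, 41} = {(e,40), (e,41)}
  {e, f} × {40} = {(e,40), (f,40)}
  {e, f} × {41} = {(e,41), (f,41)}
  {f} × {40, 41} = {(f,40), (f,41)}
  {d, e, f} × {40} = {(d,40), (e,40), (f,40)}
  {d, e, f} × {41} = {(d,41), (e,41), (f,41)}
  {d, e} × {40, 41} = {(d,40), (d,41), (e,40), (e,41)}
  {d, f} × {40, 41} = {(d,40), (d,41), (f,40), (f,41)}
  {e, f} × {40, 41} = {(e,40), (e,41), (f,40), (f,41)}
  {d, e, f} × {40, 41} = {(d,40), (d,41), (e,40), (e,41), (f,40), (f,41)}
These 22 distinct sets form the basis B.
Close under arbitrary unions to get τ_{X×Y}; counting gives |τ_{X×Y}| = 64.


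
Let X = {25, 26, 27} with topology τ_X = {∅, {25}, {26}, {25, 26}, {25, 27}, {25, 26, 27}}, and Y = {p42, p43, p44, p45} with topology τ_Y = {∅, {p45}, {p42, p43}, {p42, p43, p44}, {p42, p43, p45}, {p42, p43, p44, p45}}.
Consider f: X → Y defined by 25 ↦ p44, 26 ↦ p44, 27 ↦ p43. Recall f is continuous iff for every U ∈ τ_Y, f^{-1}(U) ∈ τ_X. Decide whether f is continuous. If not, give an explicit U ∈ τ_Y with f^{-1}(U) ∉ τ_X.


f is NOT continuous.

Compute f^{-1}(U) for each U ∈ τ_Y:
  U = ∅: f^{-1}(U) = ∅ ∈ τ_X ✓.
  U = {p45}: f^{-1}(U) = ∅ ∈ τ_X ✓.
  U = {p42, p43}: f^{-1}(U) = {27} ∉ τ_X ✗.
  U = {p42, p43, p44}: f^{-1}(U) = {25, 26, 27} ∈ τ_X ✓.
  U = {p42, p43, p45}: f^{-1}(U) = {27} ∉ τ_X ✗.
  U = {p42, p43, p44, p45}: f^{-1}(U) = {25, 26, 27} ∈ τ_X ✓.
Found U = {p42, p43} with f^{-1}(U) = {27} not in τ_X. Therefore f is NOT continuous.


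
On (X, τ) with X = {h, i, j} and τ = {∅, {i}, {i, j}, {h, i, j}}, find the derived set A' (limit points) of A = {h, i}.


A' = {h, j}

For each x ∈ X, list the open sets U ∈ τ with x ∈ U, then check whether U ∩ (A ∖ {x}) ≠ ∅ for every such U.
  x = h: opens ∋ x are {h, i, j}; each meets A ∖ {h}, so x IS a limit point.
  x = i: open {i} ∋ x has {i} ∩ (A ∖ {i}) = ∅, so x is NOT a limit point.
  x = j: opens ∋ x are {i, j}, {h, i, j}; each meets A ∖ {j}, so x IS a limit point.
Collecting: A' = {h, j}.


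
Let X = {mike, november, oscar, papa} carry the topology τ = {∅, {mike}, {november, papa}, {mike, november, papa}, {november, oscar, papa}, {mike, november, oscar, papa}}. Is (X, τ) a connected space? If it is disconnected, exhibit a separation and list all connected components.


(X, τ) is disconnected; components = [{mike}, {november, oscar, papa}].

Find clopen sets (U ∈ τ with X ∖ U ∈ τ):
  U = ∅, X ∖ U = {mike, november, oscar, papa} — both open, so U is clopen.
  U = {mike}, X ∖ U = {november, oscar, papa} — both open, so U is clopen.
  U = {november, oscar, papa}, X ∖ U = {mike} — both open, so U is clopen.
  U = {mike, november, oscar, papa}, X ∖ U = ∅ — both open, so U is clopen.
Nontrivial clopen(s) exist: e.g. {mike}. So (X, τ) is disconnected.
Compute connected components by grouping points that agree on all clopens:
  component: {mike}
  component: {november, oscar, papa}


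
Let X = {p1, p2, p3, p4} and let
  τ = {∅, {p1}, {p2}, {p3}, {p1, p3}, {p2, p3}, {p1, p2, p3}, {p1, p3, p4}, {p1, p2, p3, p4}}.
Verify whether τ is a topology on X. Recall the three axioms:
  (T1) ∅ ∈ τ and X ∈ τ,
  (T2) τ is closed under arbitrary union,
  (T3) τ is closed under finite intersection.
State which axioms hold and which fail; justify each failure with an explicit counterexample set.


τ is NOT a topology on X.

Axiom (T1): ∅ ∈ τ? Yes; X ∈ τ? Yes.
Axiom (T2/T3): check pairwise unions and intersections of members of τ.
Counterexample for (T2): {p1} ∪ {p2} = {p1, p2} ∉ τ. Therefore τ is NOT a topology.


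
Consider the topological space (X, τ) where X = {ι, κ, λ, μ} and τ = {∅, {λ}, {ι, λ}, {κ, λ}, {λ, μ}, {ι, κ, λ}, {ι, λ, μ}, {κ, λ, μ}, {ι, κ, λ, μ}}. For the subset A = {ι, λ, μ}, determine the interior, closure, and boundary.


int(A) = {ι, λ, μ}, cl(A) = {ι, κ, λ, μ}, ∂A = {κ}.

Closed sets in (X, τ) are complements of opens:
  closed(X, τ) = {∅, {ι}, {κ}, {μ}, {ι, κ}, {ι, μ}, {κ, μ}, {ι, κ, μ}, {ι, κ, λ, μ}}.
int(A) = ⋃ {U ∈ τ : U ⊆ A}. Opens contained in A: ∅, {λ}, {ι, λ}, {λ, μ}, {ι, λ, μ}.
Taking the union of these: int(A) = {ι, λ, μ}.
cl(A) = ⋂ {C closed : A ⊆ C}. Closed sets containing A: {ι, κ, λ, μ}.
Intersecting these: cl(A) = {ι, κ, λ, μ}.
∂A = cl(A) ∖ int(A) = {ι, κ, λ, μ} ∖ {ι, λ, μ} = {κ}.


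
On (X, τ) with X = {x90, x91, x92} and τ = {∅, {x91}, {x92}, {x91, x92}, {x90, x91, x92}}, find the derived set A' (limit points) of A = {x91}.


A' = {x90}

For each x ∈ X, list the open sets U ∈ τ with x ∈ U, then check whether U ∩ (A ∖ {x}) ≠ ∅ for every such U.
  x = x90: opens ∋ x are {x90, x91, x92}; each meets A ∖ {x90}, so x IS a limit point.
  x = x91: open {x91} ∋ x has {x91} ∩ (A ∖ {x91}) = ∅, so x is NOT a limit point.
  x = x92: open {x92} ∋ x has {x92} ∩ (A ∖ {x92}) = ∅, so x is NOT a limit point.
Collecting: A' = {x90}.


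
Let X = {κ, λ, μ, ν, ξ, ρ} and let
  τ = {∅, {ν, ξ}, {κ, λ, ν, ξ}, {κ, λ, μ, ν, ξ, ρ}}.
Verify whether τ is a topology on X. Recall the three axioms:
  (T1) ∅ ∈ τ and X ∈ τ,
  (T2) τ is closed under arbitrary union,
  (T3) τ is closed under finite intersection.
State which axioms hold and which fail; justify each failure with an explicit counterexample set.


τ IS a topology on X.

Axiom (T1): ∅ ∈ τ? Yes; X ∈ τ? Yes.
Axiom (T2/T3): check pairwise unions and intersections of members of τ.
All pairwise intersections and unions checked — each lies in τ. Therefore τ satisfies (T1), (T2), (T3): it IS a topology on X.


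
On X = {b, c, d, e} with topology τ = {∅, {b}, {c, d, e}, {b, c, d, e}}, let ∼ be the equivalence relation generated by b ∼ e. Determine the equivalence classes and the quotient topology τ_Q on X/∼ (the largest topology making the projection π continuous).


X/∼ = {[b=e], [c], [d]}; |τ_Q| = 2.

Equivalence classes: [b=e], [c], [d].
Quotient map π: X → X/∼ sends b ↦ [b=e], c ↦ [c], d ↦ [d], e ↦ [b=e].
For each subset V ⊆ X/∼, compute π^{-1}(V) ⊆ X and check whether π^{-1}(V) ∈ τ. V is open in τ_Q iff π^{-1}(V) ∈ τ.
  V = {}: π^{-1}(V) = ∅ ∈ τ ✓.
  V = {[b=e]}: π^{-1}(V) = {b, e} ∉ τ ✗.
  V = {[c]}: π^{-1}(V) = {c} ∉ τ ✗.
  V = {[b=e], [c]}: π^{-1}(V) = {b, c, e} ∉ τ ✗.
  V = {[d]}: π^{-1}(V) = {d} ∉ τ ✗.
  V = {[b=e], [d]}: π^{-1}(V) = {b, d, e} ∉ τ ✗.
  V = {[c], [d]}: π^{-1}(V) = {c, d} ∉ τ ✗.
  V = {[b=e], [c], [d]}: π^{-1}(V) = {b, c, d, e} ∈ τ ✓.
Open sets in the quotient: τ_Q = {{}, {[b=e], [c], [d]}} (2 elements).


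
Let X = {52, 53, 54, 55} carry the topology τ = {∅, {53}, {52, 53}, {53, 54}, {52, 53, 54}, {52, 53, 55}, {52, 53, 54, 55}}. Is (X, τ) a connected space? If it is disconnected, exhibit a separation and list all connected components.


(X, τ) is connected.

Find clopen sets (U ∈ τ with X ∖ U ∈ τ):
  U = ∅, X ∖ U = {52, 53, 54, 55} — both open, so U is clopen.
  U = {52, 53, 54, 55}, X ∖ U = ∅ — both open, so U is clopen.
Only trivial clopens (∅ and X) exist, so (X, τ) is connected.
Compute connected components by grouping points that agree on all clopens:
  component: {52, 53, 54, 55}


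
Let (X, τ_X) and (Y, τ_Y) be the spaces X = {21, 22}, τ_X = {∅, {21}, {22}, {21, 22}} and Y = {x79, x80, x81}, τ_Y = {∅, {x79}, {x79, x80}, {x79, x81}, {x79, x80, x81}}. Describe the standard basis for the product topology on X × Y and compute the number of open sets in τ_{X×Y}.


Basis B = {∅ × ∅, {21} × {x79}, {22} × {x79}, {21} × {x79, x80}, {21} × {x79, x81}, {21, 22} × {x79}, {22} × {x79, x80}, {22} × {x79, x81}, {21} × {x79, x80, x81}, {22} × {x79, x80, x81}, {21, 22} × {x79, x80}, {21, 22} × {x79, x81}, {21, 22} × {x79, x80, x81}}; |τ_{X×Y}| = 25.

Enumerate products U × V with U ∈ τ_X, V ∈ τ_Y (deduplicated):
  ∅ × ∅ = {} (∅)
  {21} × {x79} = {(21,x79)}
  {22} × {x79} = {(22,x79)}
  {21} × {x79, x80} = {(21,x79), (21,x80)}
  {21} × {x79, x81} = {(21,x79), (21,x81)}
  {21, 22} × {x79} = {(21,x79), (22,x79)}
  {22} × {x79, x80} = {(22,x79), (22,x80)}
  {22} × {x79, x81} = {(22,x79), (22,x81)}
  {21} × {x79, x80, x81} = {(21,x79), (21,x80), (21,x81)}
  {22} × {x79, x80, x81} = {(22,x79), (22,x80), (22,x81)}
  {21, 22} × {x79, x80} = {(21,x79), (21,x80), (22,x79), (22,x80)}
  {21, 22} × {x79, x81} = {(21,x79), (21,x81), (22,x79), (22,x81)}
  {21, 22} × {x79, x80, x81} = {(21,x79), (21,x80), (21,x81), (22,x79), (22,x80), (22,x81)}
These 13 distinct sets form the basis B.
Close under arbitrary unions to get τ_{X×Y}; counting gives |τ_{X×Y}| = 25.


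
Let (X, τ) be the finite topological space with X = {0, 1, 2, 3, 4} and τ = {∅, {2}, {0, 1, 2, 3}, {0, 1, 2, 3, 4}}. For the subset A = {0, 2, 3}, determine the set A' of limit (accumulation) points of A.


A' = {0, 1, 3, 4}

For each x ∈ X, list the open sets U ∈ τ with x ∈ U, then check whether U ∩ (A ∖ {x}) ≠ ∅ for every such U.
  x = 0: opens ∋ x are {0, 1, 2, 3}, {0, 1, 2, 3, 4}; each meets A ∖ {0}, so x IS a limit point.
  x = 1: opens ∋ x are {0, 1, 2, 3}, {0, 1, 2, 3, 4}; each meets A ∖ {1}, so x IS a limit point.
  x = 2: open {2} ∋ x has {2} ∩ (A ∖ {2}) = ∅, so x is NOT a limit point.
  x = 3: opens ∋ x are {0, 1, 2, 3}, {0, 1, 2, 3, 4}; each meets A ∖ {3}, so x IS a limit point.
  x = 4: opens ∋ x are {0, 1, 2, 3, 4}; each meets A ∖ {4}, so x IS a limit point.
Collecting: A' = {0, 1, 3, 4}.


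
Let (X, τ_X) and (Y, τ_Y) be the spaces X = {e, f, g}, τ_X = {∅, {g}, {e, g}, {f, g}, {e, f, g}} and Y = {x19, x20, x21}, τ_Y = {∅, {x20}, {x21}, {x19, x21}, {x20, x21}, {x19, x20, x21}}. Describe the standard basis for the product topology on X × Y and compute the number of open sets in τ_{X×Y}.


Basis B = {∅ × ∅, {g} × {x20}, {g} × {x21}, {e, g} × {x20}, {e, g} × {x21}, {f, g} × {x20}, {f, g} × {x21}, {g} × {x19, x21}, {g} × {x20, x21}, {e, f, g} × {x20}, {e, f, g} × {x21}, {g} × {x19, x20, x21}, {e, g} × {x19, x21}, {e, g} × {x20, x21}, {f, g} × {x19, x21}, {f, g} × {x20, x21}, {e, g} × {x19, x20, x21}, {e, f, g} × {x19, x21}, {e, f, g} × {x20, x21}, {f, g} × {x19, x20, x21}, {e, f, g} × {x19, x20, x21}}; |τ_{X×Y}| = 70.

Enumerate products U × V with U ∈ τ_X, V ∈ τ_Y (deduplicated):
  ∅ × ∅ = {} (∅)
  {g} × {x20} = {(g,x20)}
  {g} × {x21} = {(g,x21)}
  {e, g} × {x20} = {(e,x20), (g,x20)}
  {e, g} × {x21} = {(e,x21), (g,x21)}
  {f, g} × {x20} = {(f,x20), (g,x20)}
  {f, g} × {x21} = {(f,x21), (g,x21)}
  {g} × {x19, x21} = {(g,x19), (g,x21)}
  {g} × {x20, x21} = {(g,x20), (g,x21)}
  {e, f, g} × {x20} = {(e,x20), (f,x20), (g,x20)}
  {e, f, g} × {x21} = {(e,x21), (f,x21), (g,x21)}
  {g} × {x19, x20, x21} = {(g,x19), (g,x20), (g,x21)}
  {e, g} × {x19, x21} = {(e,x19), (e,x21), (g,x19), (g,x21)}
  {e, g} × {x20, x21} = {(e,x20), (e,x21), (g,x20), (g,x21)}
  {f, g} × {x19, x21} = {(f,x19), (f,x21), (g,x19), (g,x21)}
  {f, g} × {x20, x21} = {(f,x20), (f,x21), (g,x20), (g,x21)}
  {e, g} × {x19, x20, x21} = {(e,x19), (e,x20), (e,x21), (g,x19), (g,x20), (g,x21)}
  {e, f, g} × {x19, x21} = {(e,x19), (e,x21), (f,x19), (f,x21), (g,x19), (g,x21)}
  {e, f, g} × {x20, x21} = {(e,x20), (e,x21), (f,x20), (f,x21), (g,x20), (g,x21)}
  {f, g} × {x19, x20, x21} = {(f,x19), (f,x20), (f,x21), (g,x19), (g,x20), (g,x21)}
  {e, f, g} × {x19, x20, x21} = {(e,x19), (e,x20), (e,x21), (f,x19), (f,x20), (f,x21), (g,x19), (g,x20), (g,x21)}
These 21 distinct sets form the basis B.
Close under arbitrary unions to get τ_{X×Y}; counting gives |τ_{X×Y}| = 70.


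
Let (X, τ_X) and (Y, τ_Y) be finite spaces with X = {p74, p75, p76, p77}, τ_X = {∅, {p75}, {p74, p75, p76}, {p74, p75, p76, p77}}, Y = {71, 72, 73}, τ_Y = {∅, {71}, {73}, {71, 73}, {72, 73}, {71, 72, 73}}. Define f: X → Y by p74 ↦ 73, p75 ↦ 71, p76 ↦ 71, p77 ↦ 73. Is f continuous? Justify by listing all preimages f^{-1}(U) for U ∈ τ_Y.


f is NOT continuous.

Compute f^{-1}(U) for each U ∈ τ_Y:
  U = ∅: f^{-1}(U) = ∅ ∈ τ_X ✓.
  U = {71}: f^{-1}(U) = {p75, p76} ∉ τ_X ✗.
  U = {73}: f^{-1}(U) = {p74, p77} ∉ τ_X ✗.
  U = {71, 73}: f^{-1}(U) = {p74, p75, p76, p77} ∈ τ_X ✓.
  U = {72, 73}: f^{-1}(U) = {p74, p77} ∉ τ_X ✗.
  U = {71, 72, 73}: f^{-1}(U) = {p74, p75, p76, p77} ∈ τ_X ✓.
Found U = {71} with f^{-1}(U) = {p75, p76} not in τ_X. Therefore f is NOT continuous.


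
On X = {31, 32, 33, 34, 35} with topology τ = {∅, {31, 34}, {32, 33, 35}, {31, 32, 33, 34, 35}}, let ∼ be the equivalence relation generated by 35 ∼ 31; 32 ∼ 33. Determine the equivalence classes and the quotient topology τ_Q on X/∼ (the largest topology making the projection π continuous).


X/∼ = {[31=35], [32=33], [34]}; |τ_Q| = 2.

Equivalence classes: [31=35], [32=33], [34].
Quotient map π: X → X/∼ sends 31 ↦ [31=35], 32 ↦ [32=33], 33 ↦ [32=33], 34 ↦ [34], 35 ↦ [31=35].
For each subset V ⊆ X/∼, compute π^{-1}(V) ⊆ X and check whether π^{-1}(V) ∈ τ. V is open in τ_Q iff π^{-1}(V) ∈ τ.
  V = {}: π^{-1}(V) = ∅ ∈ τ ✓.
  V = {[31=35]}: π^{-1}(V) = {31, 35} ∉ τ ✗.
  V = {[32=33]}: π^{-1}(V) = {32, 33} ∉ τ ✗.
  V = {[31=35], [32=33]}: π^{-1}(V) = {31, 32, 33, 35} ∉ τ ✗.
  V = {[34]}: π^{-1}(V) = {34} ∉ τ ✗.
  V = {[31=35], [34]}: π^{-1}(V) = {31, 34, 35} ∉ τ ✗.
  V = {[32=33], [34]}: π^{-1}(V) = {32, 33, 34} ∉ τ ✗.
  V = {[31=35], [32=33], [34]}: π^{-1}(V) = {31, 32, 33, 34, 35} ∈ τ ✓.
Open sets in the quotient: τ_Q = {{}, {[31=35], [32=33], [34]}} (2 elements).


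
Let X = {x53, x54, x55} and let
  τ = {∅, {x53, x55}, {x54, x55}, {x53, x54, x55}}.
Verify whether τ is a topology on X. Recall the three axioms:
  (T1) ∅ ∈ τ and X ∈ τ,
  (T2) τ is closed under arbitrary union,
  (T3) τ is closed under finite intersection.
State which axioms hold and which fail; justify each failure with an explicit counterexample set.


τ is NOT a topology on X.

Axiom (T1): ∅ ∈ τ? Yes; X ∈ τ? Yes.
Axiom (T2/T3): check pairwise unions and intersections of members of τ.
Counterexample for (T3): {x53, x55} ∩ {x54, x55} = {x55} ∉ τ. Therefore τ is NOT a topology.


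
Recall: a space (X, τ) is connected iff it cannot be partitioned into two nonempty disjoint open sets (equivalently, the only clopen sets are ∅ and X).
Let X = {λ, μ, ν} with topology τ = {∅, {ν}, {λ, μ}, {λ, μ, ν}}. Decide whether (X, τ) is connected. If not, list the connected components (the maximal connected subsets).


(X, τ) is disconnected; components = [{ν}, {λ, μ}].

Find clopen sets (U ∈ τ with X ∖ U ∈ τ):
  U = ∅, X ∖ U = {λ, μ, ν} — both open, so U is clopen.
  U = {ν}, X ∖ U = {λ, μ} — both open, so U is clopen.
  U = {λ, μ}, X ∖ U = {ν} — both open, so U is clopen.
  U = {λ, μ, ν}, X ∖ U = ∅ — both open, so U is clopen.
Nontrivial clopen(s) exist: e.g. {λ, μ}. So (X, τ) is disconnected.
Compute connected components by grouping points that agree on all clopens:
  component: {ν}
  component: {λ, μ}


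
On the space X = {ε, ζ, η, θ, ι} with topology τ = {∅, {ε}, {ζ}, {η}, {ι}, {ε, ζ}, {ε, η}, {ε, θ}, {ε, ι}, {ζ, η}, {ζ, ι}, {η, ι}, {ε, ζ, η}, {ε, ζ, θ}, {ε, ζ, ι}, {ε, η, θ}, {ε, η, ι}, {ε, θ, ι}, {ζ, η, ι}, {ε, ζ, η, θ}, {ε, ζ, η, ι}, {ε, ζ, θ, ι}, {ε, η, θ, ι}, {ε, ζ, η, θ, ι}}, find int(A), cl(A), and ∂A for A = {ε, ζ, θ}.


int(A) = {ε, ζ, θ}, cl(A) = {ε, ζ, θ}, ∂A = ∅.

Closed sets in (X, τ) are complements of opens:
  closed(X, τ) = {∅, {ζ}, {η}, {θ}, {ι}, {ε, θ}, {ζ, η}, {ζ, θ}, {ζ, ι}, {η, θ}, {η, ι}, {θ, ι}, {ε, ζ, θ}, {ε, η, θ}, {ε, θ, ι}, {ζ, η, θ}, {ζ, η, ι}, {ζ, θ, ι}, {η, θ, ι}, {ε, ζ, η, θ}, {ε, ζ, θ, ι}, {ε, η, θ, ι}, {ζ, η, θ, ι}, {ε, ζ, η, θ, ι}}.
int(A) = ⋃ {U ∈ τ : U ⊆ A}. Opens contained in A: ∅, {ε}, {ζ}, {ε, ζ}, {ε, θ}, {ε, ζ, θ}.
Taking the union of these: int(A) = {ε, ζ, θ}.
cl(A) = ⋂ {C closed : A ⊆ C}. Closed sets containing A: {ε, ζ, θ}, {ε, ζ, η, θ}, {ε, ζ, θ, ι}, {ε, ζ, η, θ, ι}.
Intersecting these: cl(A) = {ε, ζ, θ}.
∂A = cl(A) ∖ int(A) = {ε, ζ, θ} ∖ {ε, ζ, θ} = ∅.


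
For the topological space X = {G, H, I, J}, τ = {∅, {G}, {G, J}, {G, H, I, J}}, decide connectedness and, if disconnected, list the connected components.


(X, τ) is connected.

Find clopen sets (U ∈ τ with X ∖ U ∈ τ):
  U = ∅, X ∖ U = {G, H, I, J} — both open, so U is clopen.
  U = {G, H, I, J}, X ∖ U = ∅ — both open, so U is clopen.
Only trivial clopens (∅ and X) exist, so (X, τ) is connected.
Compute connected components by grouping points that agree on all clopens:
  component: {G, H, I, J}


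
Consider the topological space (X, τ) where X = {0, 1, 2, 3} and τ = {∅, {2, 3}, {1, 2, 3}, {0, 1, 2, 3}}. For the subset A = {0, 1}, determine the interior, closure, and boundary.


int(A) = ∅, cl(A) = {0, 1}, ∂A = {0, 1}.

Closed sets in (X, τ) are complements of opens:
  closed(X, τ) = {∅, {0}, {0, 1}, {0, 1, 2, 3}}.
int(A) = ⋃ {U ∈ τ : U ⊆ A}. Opens contained in A: ∅.
Taking the union of these: int(A) = ∅.
cl(A) = ⋂ {C closed : A ⊆ C}. Closed sets containing A: {0, 1}, {0, 1, 2, 3}.
Intersecting these: cl(A) = {0, 1}.
∂A = cl(A) ∖ int(A) = {0, 1} ∖ ∅ = {0, 1}.


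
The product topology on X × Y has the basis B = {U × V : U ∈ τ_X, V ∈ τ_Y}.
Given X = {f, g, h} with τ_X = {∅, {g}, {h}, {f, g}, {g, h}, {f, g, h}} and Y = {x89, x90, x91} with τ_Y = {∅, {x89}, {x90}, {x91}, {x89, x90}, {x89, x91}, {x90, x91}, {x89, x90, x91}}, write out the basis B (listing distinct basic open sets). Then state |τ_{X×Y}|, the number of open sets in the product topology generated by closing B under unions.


Basis B = {∅ × ∅, {g} × {x89}, {g} × {x90}, {g} × {x91}, {h} × {x89}, {h} × {x90}, {h} × {x91}, {f, g} × {x89}, {f, g} × {x90}, {f, g} × {x91}, {g} × {x89, x90}, {g} × {x89, x91}, {g, h} × {x89}, {g} × {x90, x91}, {g, h} × {x90}, {g, h} × {x91}, {h} × {x89, x90}, {h} × {x89, x91}, {h} × {x90, x91}, {f, g, h} × {x89}, {f, g, h} × {x90}, {f, g, h} × {x91}, {g} × {x89, x90, x91}, {h} × {x89, x90, x91}, {f, g} × {x89, x90}, {f, g} × {x89, x91}, {f, g} × {x90, x91}, {g, h} × {x89, x90}, {g, h} × {x89, x91}, {g, h} × {x90, x91}, {f, g} × {x89, x90, x91}, {f, g, h} × {x89, x90}, {f, g, h} × {x89, x91}, {f, g, h} × {x90, x91}, {g, h} × {x89, x90, x91}, {f, g, h} × {x89, x90, x91}}; |τ_{X×Y}| = 216.

Enumerate products U × V with U ∈ τ_X, V ∈ τ_Y (deduplicated):
  ∅ × ∅ = {} (∅)
  {g} × {x89} = {(g,x89)}
  {g} × {x90} = {(g,x90)}
  {g} × {x91} = {(g,x91)}
  {h} × {x89} = {(h,x89)}
  {h} × {x90} = {(h,x90)}
  {h} × {x91} = {(h,x91)}
  {f, g} × {x89} = {(f,x89), (g,x89)}
  {f, g} × {x90} = {(f,x90), (g,x90)}
  {f, g} × {x91} = {(f,x91), (g,x91)}
  {g} × {x89, x90} = {(g,x89), (g,x90)}
  {g} × {x89, x91} = {(g,x89), (g,x91)}
  {g, h} × {x89} = {(g,x89), (h,x89)}
  {g} × {x90, x91} = {(g,x90), (g,x91)}
  {g, h} × {x90} = {(g,x90), (h,x90)}
  {g, h} × {x91} = {(g,x91), (h,x91)}
  {h} × {x89, x90} = {(h,x89), (h,x90)}
  {h} × {x89, x91} = {(h,x89), (h,x91)}
  {h} × {x90, x91} = {(h,x90), (h,x91)}
  {f, g, h} × {x89} = {(f,x89), (g,x89), (h,x89)}
  {f, g, h} × {x90} = {(f,x90), (g,x90), (h,x90)}
  {f, g, h} × {x91} = {(f,x91), (g,x91), (h,x91)}
  {g} × {x89, x90, x91} = {(g,x89), (g,x90), (g,x91)}
  {h} × {x89, x90, x91} = {(h,x89), (h,x90), (h,x91)}
  {f, g} × {x89, x90} = {(f,x89), (f,x90), (g,x89), (g,x90)}
  {f, g} × {x89, x91} = {(f,x89), (f,x91), (g,x89), (g,x91)}
  {f, g} × {x90, x91} = {(f,x90), (f,x91), (g,x90), (g,x91)}
  {g, h} × {x89, x90} = {(g,x89), (g,x90), (h,x89), (h,x90)}
  {g, h} × {x89, x91} = {(g,x89), (g,x91), (h,x89), (h,x91)}
  {g, h} × {x90, x91} = {(g,x90), (g,x91), (h,x90), (h,x91)}
  {f, g} × {x89, x90, x91} = {(f,x89), (f,x90), (f,x91), (g,x89), (g,x90), (g,x91)}
  {f, g, h} × {x89, x90} = {(f,x89), (f,x90), (g,x89), (g,x90), (h,x89), (h,x90)}
  {f, g, h} × {x89, x91} = {(f,x89), (f,x91), (g,x89), (g,x91), (h,x89), (h,x91)}
  {f, g, h} × {x90, x91} = {(f,x90), (f,x91), (g,x90), (g,x91), (h,x90), (h,x91)}
  {g, h} × {x89, x90, x91} = {(g,x89), (g,x90), (g,x91), (h,x89), (h,x90), (h,x91)}
  {f, g, h} × {x89, x90, x91} = {(f,x89), (f,x90), (f,x91), (g,x89), (g,x90), (g,x91), (h,x89), (h,x90), (h,x91)}
These 36 distinct sets form the basis B.
Close under arbitrary unions to get τ_{X×Y}; counting gives |τ_{X×Y}| = 216.


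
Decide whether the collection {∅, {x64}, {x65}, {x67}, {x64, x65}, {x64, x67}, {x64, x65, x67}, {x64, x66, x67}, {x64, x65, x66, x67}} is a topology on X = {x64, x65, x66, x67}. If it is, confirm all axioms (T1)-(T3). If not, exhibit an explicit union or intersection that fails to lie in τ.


τ is NOT a topology on X.

Axiom (T1): ∅ ∈ τ? Yes; X ∈ τ? Yes.
Axiom (T2/T3): check pairwise unions and intersections of members of τ.
Counterexample for (T2): {x65} ∪ {x67} = {x65, x67} ∉ τ. Therefore τ is NOT a topology.


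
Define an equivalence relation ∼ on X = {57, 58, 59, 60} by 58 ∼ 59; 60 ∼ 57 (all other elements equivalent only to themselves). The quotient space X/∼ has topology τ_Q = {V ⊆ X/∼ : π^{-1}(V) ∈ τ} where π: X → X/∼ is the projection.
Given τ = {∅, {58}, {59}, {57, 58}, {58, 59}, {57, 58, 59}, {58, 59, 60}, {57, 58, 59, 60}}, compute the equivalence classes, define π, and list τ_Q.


X/∼ = {[57=60], [58=59]}; |τ_Q| = 3.

Equivalence classes: [57=60], [58=59].
Quotient map π: X → X/∼ sends 57 ↦ [57=60], 58 ↦ [58=59], 59 ↦ [58=59], 60 ↦ [57=60].
For each subset V ⊆ X/∼, compute π^{-1}(V) ⊆ X and check whether π^{-1}(V) ∈ τ. V is open in τ_Q iff π^{-1}(V) ∈ τ.
  V = {}: π^{-1}(V) = ∅ ∈ τ ✓.
  V = {[57=60]}: π^{-1}(V) = {57, 60} ∉ τ ✗.
  V = {[58=59]}: π^{-1}(V) = {58, 59} ∈ τ ✓.
  V = {[57=60], [58=59]}: π^{-1}(V) = {57, 58, 59, 60} ∈ τ ✓.
Open sets in the quotient: τ_Q = {{}, {[58=59]}, {[57=60], [58=59]}} (3 elements).


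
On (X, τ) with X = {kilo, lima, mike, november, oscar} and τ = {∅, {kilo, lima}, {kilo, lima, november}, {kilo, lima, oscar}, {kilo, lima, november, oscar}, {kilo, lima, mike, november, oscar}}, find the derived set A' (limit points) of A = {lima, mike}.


A' = {kilo, mike, november, oscar}

For each x ∈ X, list the open sets U ∈ τ with x ∈ U, then check whether U ∩ (A ∖ {x}) ≠ ∅ for every such U.
  x = kilo: opens ∋ x are {kilo, lima}, {kilo, lima, november}, {kilo, lima, oscar}, {kilo, lima, november, oscar}, {kilo, lima, mike, november, oscar}; each meets A ∖ {kilo}, so x IS a limit point.
  x = lima: open {kilo, lima} ∋ x has {kilo, lima} ∩ (A ∖ {lima}) = ∅, so x is NOT a limit point.
  x = mike: opens ∋ x are {kilo, lima, mike, november, oscar}; each meets A ∖ {mike}, so x IS a limit point.
  x = november: opens ∋ x are {kilo, lima, november}, {kilo, lima, november, oscar}, {kilo, lima, mike, november, oscar}; each meets A ∖ {november}, so x IS a limit point.
  x = oscar: opens ∋ x are {kilo, lima, oscar}, {kilo, lima, november, oscar}, {kilo, lima, mike, november, oscar}; each meets A ∖ {oscar}, so x IS a limit point.
Collecting: A' = {kilo, mike, november, oscar}.


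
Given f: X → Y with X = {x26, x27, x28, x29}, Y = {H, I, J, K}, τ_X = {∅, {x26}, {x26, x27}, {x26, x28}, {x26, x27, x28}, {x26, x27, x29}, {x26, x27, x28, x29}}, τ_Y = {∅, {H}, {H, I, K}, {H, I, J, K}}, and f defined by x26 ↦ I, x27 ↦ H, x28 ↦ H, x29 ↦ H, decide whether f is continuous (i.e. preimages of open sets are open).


f is NOT continuous.

Compute f^{-1}(U) for each U ∈ τ_Y:
  U = ∅: f^{-1}(U) = ∅ ∈ τ_X ✓.
  U = {H}: f^{-1}(U) = {x27, x28, x29} ∉ τ_X ✗.
  U = {H, I, K}: f^{-1}(U) = {x26, x27, x28, x29} ∈ τ_X ✓.
  U = {H, I, J, K}: f^{-1}(U) = {x26, x27, x28, x29} ∈ τ_X ✓.
Found U = {H} with f^{-1}(U) = {x27, x28, x29} not in τ_X. Therefore f is NOT continuous.


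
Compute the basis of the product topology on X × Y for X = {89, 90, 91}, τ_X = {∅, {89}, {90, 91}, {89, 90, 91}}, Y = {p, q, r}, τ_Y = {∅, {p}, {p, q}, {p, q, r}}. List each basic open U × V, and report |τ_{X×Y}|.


Basis B = {∅ × ∅, {89} × {p}, {89} × {p, q}, {90, 91} × {p}, {89} × {p, q, r}, {89, 90, 91} × {p}, {90, 91} × {p, q}, {89, 90, 91} × {p, q}, {90, 91} × {p, q, r}, {89, 90, 91} × {p, q, r}}; |τ_{X×Y}| = 16.

Enumerate products U × V with U ∈ τ_X, V ∈ τ_Y (deduplicated):
  ∅ × ∅ = {} (∅)
  {89} × {p} = {(89,p)}
  {89} × {p, q} = {(89,p), (89,q)}
  {90, 91} × {p} = {(90,p), (91,p)}
  {89} × {p, q, r} = {(89,p), (89,q), (89,r)}
  {89, 90, 91} × {p} = {(89,p), (90,p), (91,p)}
  {90, 91} × {p, q} = {(90,p), (90,q), (91,p), (91,q)}
  {89, 90, 91} × {p, q} = {(89,p), (89,q), (90,p), (90,q), (91,p), (91,q)}
  {90, 91} × {p, q, r} = {(90,p), (90,q), (90,r), (91,p), (91,q), (91,r)}
  {89, 90, 91} × {p, q, r} = {(89,p), (89,q), (89,r), (90,p), (90,q), (90,r), (91,p), (91,q), (91,r)}
These 10 distinct sets form the basis B.
Close under arbitrary unions to get τ_{X×Y}; counting gives |τ_{X×Y}| = 16.


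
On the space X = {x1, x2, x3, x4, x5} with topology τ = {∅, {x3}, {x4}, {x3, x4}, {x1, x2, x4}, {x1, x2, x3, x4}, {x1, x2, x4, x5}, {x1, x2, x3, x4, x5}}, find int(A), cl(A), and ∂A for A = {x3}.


int(A) = {x3}, cl(A) = {x3}, ∂A = ∅.

Closed sets in (X, τ) are complements of opens:
  closed(X, τ) = {∅, {x3}, {x5}, {x3, x5}, {x1, x2, x5}, {x1, x2, x3, x5}, {x1, x2, x4, x5}, {x1, x2, x3, x4, x5}}.
int(A) = ⋃ {U ∈ τ : U ⊆ A}. Opens contained in A: ∅, {x3}.
Taking the union of these: int(A) = {x3}.
cl(A) = ⋂ {C closed : A ⊆ C}. Closed sets containing A: {x3}, {x3, x5}, {x1, x2, x3, x5}, {x1, x2, x3, x4, x5}.
Intersecting these: cl(A) = {x3}.
∂A = cl(A) ∖ int(A) = {x3} ∖ {x3} = ∅.


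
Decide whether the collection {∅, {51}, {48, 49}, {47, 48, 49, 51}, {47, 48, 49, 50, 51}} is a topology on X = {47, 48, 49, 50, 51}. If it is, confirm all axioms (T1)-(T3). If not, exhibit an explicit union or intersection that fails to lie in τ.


τ is NOT a topology on X.

Axiom (T1): ∅ ∈ τ? Yes; X ∈ τ? Yes.
Axiom (T2/T3): check pairwise unions and intersections of members of τ.
Counterexample for (T2): {51} ∪ {48, 49} = {48, 49, 51} ∉ τ. Therefore τ is NOT a topology.


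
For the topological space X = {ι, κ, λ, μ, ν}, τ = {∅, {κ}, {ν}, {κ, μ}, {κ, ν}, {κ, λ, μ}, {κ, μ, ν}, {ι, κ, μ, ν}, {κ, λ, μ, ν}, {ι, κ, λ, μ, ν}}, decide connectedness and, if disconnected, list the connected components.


(X, τ) is connected.

Find clopen sets (U ∈ τ with X ∖ U ∈ τ):
  U = ∅, X ∖ U = {ι, κ, λ, μ, ν} — both open, so U is clopen.
  U = {ι, κ, λ, μ, ν}, X ∖ U = ∅ — both open, so U is clopen.
Only trivial clopens (∅ and X) exist, so (X, τ) is connected.
Compute connected components by grouping points that agree on all clopens:
  component: {ι, κ, λ, μ, ν}


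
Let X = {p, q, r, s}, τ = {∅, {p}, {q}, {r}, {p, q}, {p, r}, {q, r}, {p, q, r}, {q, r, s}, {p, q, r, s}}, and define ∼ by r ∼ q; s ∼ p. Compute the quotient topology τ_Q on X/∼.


X/∼ = {[p=s], [q=r]}; |τ_Q| = 3.

Equivalence classes: [p=s], [q=r].
Quotient map π: X → X/∼ sends p ↦ [p=s], q ↦ [q=r], r ↦ [q=r], s ↦ [p=s].
For each subset V ⊆ X/∼, compute π^{-1}(V) ⊆ X and check whether π^{-1}(V) ∈ τ. V is open in τ_Q iff π^{-1}(V) ∈ τ.
  V = {}: π^{-1}(V) = ∅ ∈ τ ✓.
  V = {[p=s]}: π^{-1}(V) = {p, s} ∉ τ ✗.
  V = {[q=r]}: π^{-1}(V) = {q, r} ∈ τ ✓.
  V = {[p=s], [q=r]}: π^{-1}(V) = {p, q, r, s} ∈ τ ✓.
Open sets in the quotient: τ_Q = {{}, {[q=r]}, {[p=s], [q=r]}} (3 elements).


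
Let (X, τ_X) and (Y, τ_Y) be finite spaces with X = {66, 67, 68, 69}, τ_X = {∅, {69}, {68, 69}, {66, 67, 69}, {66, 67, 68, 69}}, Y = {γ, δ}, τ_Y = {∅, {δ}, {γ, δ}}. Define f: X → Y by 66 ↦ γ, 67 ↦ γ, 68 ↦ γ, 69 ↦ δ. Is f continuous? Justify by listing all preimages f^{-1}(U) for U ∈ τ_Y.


f IS continuous.

Compute f^{-1}(U) for each U ∈ τ_Y:
  U = ∅: f^{-1}(U) = ∅ ∈ τ_X ✓.
  U = {δ}: f^{-1}(U) = {69} ∈ τ_X ✓.
  U = {γ, δ}: f^{-1}(U) = {66, 67, 68, 69} ∈ τ_X ✓.
Every preimage lies in τ_X, so f IS continuous.


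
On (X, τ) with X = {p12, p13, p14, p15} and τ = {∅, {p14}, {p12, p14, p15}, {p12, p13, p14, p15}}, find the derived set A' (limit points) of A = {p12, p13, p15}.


A' = {p12, p13, p15}

For each x ∈ X, list the open sets U ∈ τ with x ∈ U, then check whether U ∩ (A ∖ {x}) ≠ ∅ for every such U.
  x = p12: opens ∋ x are {p12, p14, p15}, {p12, p13, p14, p15}; each meets A ∖ {p12}, so x IS a limit point.
  x = p13: opens ∋ x are {p12, p13, p14, p15}; each meets A ∖ {p13}, so x IS a limit point.
  x = p14: open {p14} ∋ x has {p14} ∩ (A ∖ {p14}) = ∅, so x is NOT a limit point.
  x = p15: opens ∋ x are {p12, p14, p15}, {p12, p13, p14, p15}; each meets A ∖ {p15}, so x IS a limit point.
Collecting: A' = {p12, p13, p15}.


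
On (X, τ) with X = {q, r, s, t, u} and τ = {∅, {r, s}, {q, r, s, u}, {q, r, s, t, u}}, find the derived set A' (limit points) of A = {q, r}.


A' = {q, s, t, u}

For each x ∈ X, list the open sets U ∈ τ with x ∈ U, then check whether U ∩ (A ∖ {x}) ≠ ∅ for every such U.
  x = q: opens ∋ x are {q, r, s, u}, {q, r, s, t, u}; each meets A ∖ {q}, so x IS a limit point.
  x = r: open {r, s} ∋ x has {r, s} ∩ (A ∖ {r}) = ∅, so x is NOT a limit point.
  x = s: opens ∋ x are {r, s}, {q, r, s, u}, {q, r, s, t, u}; each meets A ∖ {s}, so x IS a limit point.
  x = t: opens ∋ x are {q, r, s, t, u}; each meets A ∖ {t}, so x IS a limit point.
  x = u: opens ∋ x are {q, r, s, u}, {q, r, s, t, u}; each meets A ∖ {u}, so x IS a limit point.
Collecting: A' = {q, s, t, u}.


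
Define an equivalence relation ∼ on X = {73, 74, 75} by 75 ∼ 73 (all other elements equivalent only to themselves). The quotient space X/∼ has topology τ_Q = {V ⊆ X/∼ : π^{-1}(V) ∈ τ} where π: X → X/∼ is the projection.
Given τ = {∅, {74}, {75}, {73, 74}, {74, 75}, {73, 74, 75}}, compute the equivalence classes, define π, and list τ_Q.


X/∼ = {[73=75], [74]}; |τ_Q| = 3.

Equivalence classes: [73=75], [74].
Quotient map π: X → X/∼ sends 73 ↦ [73=75], 74 ↦ [74], 75 ↦ [73=75].
For each subset V ⊆ X/∼, compute π^{-1}(V) ⊆ X and check whether π^{-1}(V) ∈ τ. V is open in τ_Q iff π^{-1}(V) ∈ τ.
  V = {}: π^{-1}(V) = ∅ ∈ τ ✓.
  V = {[73=75]}: π^{-1}(V) = {73, 75} ∉ τ ✗.
  V = {[74]}: π^{-1}(V) = {74} ∈ τ ✓.
  V = {[73=75], [74]}: π^{-1}(V) = {73, 74, 75} ∈ τ ✓.
Open sets in the quotient: τ_Q = {{}, {[74]}, {[73=75], [74]}} (3 elements).


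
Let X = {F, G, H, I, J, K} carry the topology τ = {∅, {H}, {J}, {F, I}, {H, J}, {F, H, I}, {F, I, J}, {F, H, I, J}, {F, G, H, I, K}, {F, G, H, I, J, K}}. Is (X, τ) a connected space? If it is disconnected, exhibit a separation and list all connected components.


(X, τ) is disconnected; components = [{J}, {F, G, H, I, K}].

Find clopen sets (U ∈ τ with X ∖ U ∈ τ):
  U = ∅, X ∖ U = {F, G, H, I, J, K} — both open, so U is clopen.
  U = {J}, X ∖ U = {F, G, H, I, K} — both open, so U is clopen.
  U = {F, G, H, I, K}, X ∖ U = {J} — both open, so U is clopen.
  U = {F, G, H, I, J, K}, X ∖ U = ∅ — both open, so U is clopen.
Nontrivial clopen(s) exist: e.g. {F, G, H, I, K}. So (X, τ) is disconnected.
Compute connected components by grouping points that agree on all clopens:
  component: {J}
  component: {F, G, H, I, K}


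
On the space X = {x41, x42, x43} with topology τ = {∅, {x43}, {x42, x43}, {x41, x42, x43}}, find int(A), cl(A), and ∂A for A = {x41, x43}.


int(A) = {x43}, cl(A) = {x41, x42, x43}, ∂A = {x41, x42}.

Closed sets in (X, τ) are complements of opens:
  closed(X, τ) = {∅, {x41}, {x41, x42}, {x41, x42, x43}}.
int(A) = ⋃ {U ∈ τ : U ⊆ A}. Opens contained in A: ∅, {x43}.
Taking the union of these: int(A) = {x43}.
cl(A) = ⋂ {C closed : A ⊆ C}. Closed sets containing A: {x41, x42, x43}.
Intersecting these: cl(A) = {x41, x42, x43}.
∂A = cl(A) ∖ int(A) = {x41, x42, x43} ∖ {x43} = {x41, x42}.


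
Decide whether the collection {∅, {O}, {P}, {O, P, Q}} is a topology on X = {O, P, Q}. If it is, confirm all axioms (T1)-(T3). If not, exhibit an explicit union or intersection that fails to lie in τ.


τ is NOT a topology on X.

Axiom (T1): ∅ ∈ τ? Yes; X ∈ τ? Yes.
Axiom (T2/T3): check pairwise unions and intersections of members of τ.
Counterexample for (T2): {O} ∪ {P} = {O, P} ∉ τ. Therefore τ is NOT a topology.


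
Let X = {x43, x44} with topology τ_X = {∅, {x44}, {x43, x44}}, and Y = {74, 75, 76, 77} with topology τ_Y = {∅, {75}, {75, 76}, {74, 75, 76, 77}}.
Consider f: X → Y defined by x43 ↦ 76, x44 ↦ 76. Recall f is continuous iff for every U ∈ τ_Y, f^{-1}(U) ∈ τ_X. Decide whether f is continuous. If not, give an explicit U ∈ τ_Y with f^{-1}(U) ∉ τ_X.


f IS continuous.

Compute f^{-1}(U) for each U ∈ τ_Y:
  U = ∅: f^{-1}(U) = ∅ ∈ τ_X ✓.
  U = {75}: f^{-1}(U) = ∅ ∈ τ_X ✓.
  U = {75, 76}: f^{-1}(U) = {x43, x44} ∈ τ_X ✓.
  U = {74, 75, 76, 77}: f^{-1}(U) = {x43, x44} ∈ τ_X ✓.
Every preimage lies in τ_X, so f IS continuous.


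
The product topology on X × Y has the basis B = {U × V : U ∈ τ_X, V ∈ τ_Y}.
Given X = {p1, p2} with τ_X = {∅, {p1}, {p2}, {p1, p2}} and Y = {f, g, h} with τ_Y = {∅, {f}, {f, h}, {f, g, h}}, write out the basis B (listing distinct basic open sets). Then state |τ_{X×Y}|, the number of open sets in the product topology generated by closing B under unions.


Basis B = {∅ × ∅, {p1} × {f}, {p2} × {f}, {p1} × {f, h}, {p1, p2} × {f}, {p2} × {f, h}, {p1} × {f, g, h}, {p2} × {f, g, h}, {p1, p2} × {f, h}, {p1, p2} × {f, g, h}}; |τ_{X×Y}| = 16.

Enumerate products U × V with U ∈ τ_X, V ∈ τ_Y (deduplicated):
  ∅ × ∅ = {} (∅)
  {p1} × {f} = {(p1,f)}
  {p2} × {f} = {(p2,f)}
  {p1} × {f, h} = {(p1,f), (p1,h)}
  {p1, p2} × {f} = {(p1,f), (p2,f)}
  {p2} × {f, h} = {(p2,f), (p2,h)}
  {p1} × {f, g, h} = {(p1,f), (p1,g), (p1,h)}
  {p2} × {f, g, h} = {(p2,f), (p2,g), (p2,h)}
  {p1, p2} × {f, h} = {(p1,f), (p1,h), (p2,f), (p2,h)}
  {p1, p2} × {f, g, h} = {(p1,f), (p1,g), (p1,h), (p2,f), (p2,g), (p2,h)}
These 10 distinct sets form the basis B.
Close under arbitrary unions to get τ_{X×Y}; counting gives |τ_{X×Y}| = 16.


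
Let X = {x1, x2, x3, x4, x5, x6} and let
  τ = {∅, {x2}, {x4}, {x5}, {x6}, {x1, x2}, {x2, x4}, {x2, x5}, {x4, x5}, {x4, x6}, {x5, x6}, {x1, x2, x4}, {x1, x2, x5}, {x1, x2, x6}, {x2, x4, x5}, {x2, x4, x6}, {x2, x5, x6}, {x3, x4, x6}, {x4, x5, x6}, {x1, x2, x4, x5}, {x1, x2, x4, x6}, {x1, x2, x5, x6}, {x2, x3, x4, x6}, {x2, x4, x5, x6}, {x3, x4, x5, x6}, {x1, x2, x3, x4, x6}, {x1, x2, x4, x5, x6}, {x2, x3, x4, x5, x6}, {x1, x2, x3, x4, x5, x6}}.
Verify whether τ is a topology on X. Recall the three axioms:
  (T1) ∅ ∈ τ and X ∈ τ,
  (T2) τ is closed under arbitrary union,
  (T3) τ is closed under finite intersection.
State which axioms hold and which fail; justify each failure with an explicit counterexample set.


τ is NOT a topology on X.

Axiom (T1): ∅ ∈ τ? Yes; X ∈ τ? Yes.
Axiom (T2/T3): check pairwise unions and intersections of members of τ.
Counterexample for (T2): {x2} ∪ {x6} = {x2, x6} ∉ τ. Therefore τ is NOT a topology.


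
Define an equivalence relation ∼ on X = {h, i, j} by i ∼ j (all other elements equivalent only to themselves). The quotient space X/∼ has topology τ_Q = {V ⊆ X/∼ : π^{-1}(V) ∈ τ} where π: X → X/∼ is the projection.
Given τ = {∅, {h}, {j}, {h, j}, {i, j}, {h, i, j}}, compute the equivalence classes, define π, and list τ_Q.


X/∼ = {[h], [i=j]}; |τ_Q| = 4.

Equivalence classes: [h], [i=j].
Quotient map π: X → X/∼ sends h ↦ [h], i ↦ [i=j], j ↦ [i=j].
For each subset V ⊆ X/∼, compute π^{-1}(V) ⊆ X and check whether π^{-1}(V) ∈ τ. V is open in τ_Q iff π^{-1}(V) ∈ τ.
  V = {}: π^{-1}(V) = ∅ ∈ τ ✓.
  V = {[h]}: π^{-1}(V) = {h} ∈ τ ✓.
  V = {[i=j]}: π^{-1}(V) = {i, j} ∈ τ ✓.
  V = {[h], [i=j]}: π^{-1}(V) = {h, i, j} ∈ τ ✓.
Open sets in the quotient: τ_Q = {{}, {[h]}, {[i=j]}, {[h], [i=j]}} (4 elements).


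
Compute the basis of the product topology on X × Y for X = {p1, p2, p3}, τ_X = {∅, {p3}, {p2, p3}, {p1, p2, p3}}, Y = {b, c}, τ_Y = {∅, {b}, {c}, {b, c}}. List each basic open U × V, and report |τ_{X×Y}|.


Basis B = {∅ × ∅, {p3} × {b}, {p3} × {c}, {p2, p3} × {b}, {p2, p3} × {c}, {p3} × {b, c}, {p1, p2, p3} × {b}, {p1, p2, p3} × {c}, {p2, p3} × {b, c}, {p1, p2, p3} × {b, c}}; |τ_{X×Y}| = 16.

Enumerate products U × V with U ∈ τ_X, V ∈ τ_Y (deduplicated):
  ∅ × ∅ = {} (∅)
  {p3} × {b} = {(p3,b)}
  {p3} × {c} = {(p3,c)}
  {p2, p3} × {b} = {(p2,b), (p3,b)}
  {p2, p3} × {c} = {(p2,c), (p3,c)}
  {p3} × {b, c} = {(p3,b), (p3,c)}
  {p1, p2, p3} × {b} = {(p1,b), (p2,b), (p3,b)}
  {p1, p2, p3} × {c} = {(p1,c), (p2,c), (p3,c)}
  {p2, p3} × {b, c} = {(p2,b), (p2,c), (p3,b), (p3,c)}
  {p1, p2, p3} × {b, c} = {(p1,b), (p1,c), (p2,b), (p2,c), (p3,b), (p3,c)}
These 10 distinct sets form the basis B.
Close under arbitrary unions to get τ_{X×Y}; counting gives |τ_{X×Y}| = 16.


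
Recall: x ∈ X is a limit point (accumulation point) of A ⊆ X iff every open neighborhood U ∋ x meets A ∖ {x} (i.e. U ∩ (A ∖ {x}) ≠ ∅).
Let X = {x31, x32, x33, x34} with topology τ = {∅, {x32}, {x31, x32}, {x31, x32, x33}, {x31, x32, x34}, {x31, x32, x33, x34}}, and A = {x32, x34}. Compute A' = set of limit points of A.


A' = {x31, x33, x34}

For each x ∈ X, list the open sets U ∈ τ with x ∈ U, then check whether U ∩ (A ∖ {x}) ≠ ∅ for every such U.
  x = x31: opens ∋ x are {x31, x32}, {x31, x32, x33}, {x31, x32, x34}, {x31, x32, x33, x34}; each meets A ∖ {x31}, so x IS a limit point.
  x = x32: open {x32} ∋ x has {x32} ∩ (A ∖ {x32}) = ∅, so x is NOT a limit point.
  x = x33: opens ∋ x are {x31, x32, x33}, {x31, x32, x33, x34}; each meets A ∖ {x33}, so x IS a limit point.
  x = x34: opens ∋ x are {x31, x32, x34}, {x31, x32, x33, x34}; each meets A ∖ {x34}, so x IS a limit point.
Collecting: A' = {x31, x33, x34}.
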